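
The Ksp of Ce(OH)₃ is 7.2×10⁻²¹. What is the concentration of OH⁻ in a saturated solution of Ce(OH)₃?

1.2×10⁻⁵ M

Ce(OH)₃(s) ⇌ Ce³⁺(aq) + 3 OH⁻(aq)
For each mole of Ce(OH)₃ that dissolves per liter, [Ce³⁺] = s and [OH⁻] = 3s; let s denote this solubility.
Ksp = [Ce³⁺][OH⁻]^3 = s · (3s)^3 = 27s^4 = 7.2×10⁻²¹
s = 4.0×10⁻⁶ M
[OH⁻] = 3s = 1.2×10⁻⁵ M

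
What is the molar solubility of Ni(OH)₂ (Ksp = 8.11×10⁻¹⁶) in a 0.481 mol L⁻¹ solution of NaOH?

Ni(OH)₂(s) ⇌ Ni²⁺(aq) + 2 OH⁻(aq)
OH⁻ is already present at 0.481 mol L⁻¹. If s mol/L of Ni(OH)₂ dissolves, [Ni²⁺] = s while [OH⁻] ≈ 0.481 mol L⁻¹.
Ksp = [Ni²⁺][OH⁻]^2 = s(0.481)^2
s = 8.11×10⁻¹⁶ / (0.481)^2 = 3.51×10⁻¹⁵
s = 3.51×10⁻¹⁵ mol L⁻¹

3.51×10⁻¹⁵ M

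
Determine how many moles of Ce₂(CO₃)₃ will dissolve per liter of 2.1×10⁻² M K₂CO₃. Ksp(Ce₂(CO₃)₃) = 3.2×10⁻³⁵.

Ce₂(CO₃)₃(s) ⇌ 2 Ce³⁺(aq) + 3 CO₃²⁻(aq)
With CO₃²⁻ already at 2.1×10⁻² M and s small, take [CO₃²⁻] ≈ 2.1×10⁻² M and [Ce³⁺] = 2s.
Ksp = [Ce³⁺]^2[CO₃²⁻]^3 = (2s)^2(2.1×10⁻²)^3
(2s)^2 = 3.2×10⁻³⁵ / (2.1×10⁻²)^3 = 3.5×10⁻³⁰
s = 9.3×10⁻¹⁶ M

9.3×10⁻¹⁶ M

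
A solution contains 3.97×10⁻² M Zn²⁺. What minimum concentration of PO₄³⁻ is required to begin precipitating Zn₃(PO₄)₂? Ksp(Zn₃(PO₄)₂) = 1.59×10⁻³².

The threshold for precipitation is Q = Ksp.
Zn₃(PO₄)₂(s) ⇌ 3 Zn²⁺(aq) + 2 PO₄³⁻(aq)
Ksp = [Zn²⁺]^3[PO₄³⁻]^2 = [PO₄³⁻]^2(3.97×10⁻²)^3
[PO₄³⁻]^2 = 1.59×10⁻³² / (3.97×10⁻²)^3 = 2.54×10⁻²⁸
[PO₄³⁻] = 1.59×10⁻¹⁴ M

1.59×10⁻¹⁴ M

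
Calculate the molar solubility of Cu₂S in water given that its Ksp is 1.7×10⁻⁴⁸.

7.5×10⁻¹⁷ M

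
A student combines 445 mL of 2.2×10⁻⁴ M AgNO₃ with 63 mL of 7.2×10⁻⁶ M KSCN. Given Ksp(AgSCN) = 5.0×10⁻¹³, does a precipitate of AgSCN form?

Yes

The combined volume is 508 mL.
[Ag⁺] = (2.2×10⁻⁴)(445)/508 = 1.9×10⁻⁴ M
[SCN⁻] = (7.2×10⁻⁶)(63)/508 = 8.9×10⁻⁷ M
Q = [Ag⁺][SCN⁻] = 1.7×10⁻¹⁰
Because Q > Ksp (1.7×10⁻¹⁰ vs 5.0×10⁻¹³), a precipitate of AgSCN forms.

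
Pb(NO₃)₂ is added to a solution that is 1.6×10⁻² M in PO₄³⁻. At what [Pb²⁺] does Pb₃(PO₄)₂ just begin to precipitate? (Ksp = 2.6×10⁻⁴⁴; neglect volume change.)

4.7×10⁻¹⁴ M

The threshold for precipitation is Q = Ksp.
Pb₃(PO₄)₂(s) ⇌ 3 Pb²⁺(aq) + 2 PO₄³⁻(aq)
Ksp = [Pb²⁺]^3[PO₄³⁻]^2 = [Pb²⁺]^3(1.6×10⁻²)^2
[Pb²⁺]^3 = 2.6×10⁻⁴⁴ / (1.6×10⁻²)^2 = 1.0×10⁻⁴⁰
[Pb²⁺] = 4.7×10⁻¹⁴ M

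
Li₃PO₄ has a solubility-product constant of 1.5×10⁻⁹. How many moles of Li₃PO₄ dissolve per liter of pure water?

2.7×10⁻³ M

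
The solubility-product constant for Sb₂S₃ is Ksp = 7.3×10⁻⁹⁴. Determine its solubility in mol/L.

9.2×10⁻²⁰ M

Sb₂S₃(s) ⇌ 2 Sb³⁺(aq) + 3 S²⁻(aq)
Let s be the molar solubility. Then [Sb³⁺] = 2s and [S²⁻] = 3s.
Ksp = [Sb³⁺]^2[S²⁻]^3 = (2s)^2 · (3s)^3 = 108s^5
108s^5 = 7.3×10⁻⁹⁴  ⇒  s^5 = 6.8×10⁻⁹⁶
s = 9.2×10⁻²⁰ mol L⁻¹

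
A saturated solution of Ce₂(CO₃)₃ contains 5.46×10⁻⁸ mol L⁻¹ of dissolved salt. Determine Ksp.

Ce₂(CO₃)₃(s) ⇌ 2 Ce³⁺(aq) + 3 CO₃²⁻(aq)
Call the molar solubility s, so that [Ce³⁺] = 2s and [CO₃²⁻] = 3s.
Ksp = [Ce³⁺]^2[CO₃²⁻]^3 = (2s)^2 · (3s)^3 = 108s^5
Ksp = 108 × (5.46×10⁻⁸)^5 = 5.24×10⁻³⁵

Ksp = 5.24×10⁻³⁵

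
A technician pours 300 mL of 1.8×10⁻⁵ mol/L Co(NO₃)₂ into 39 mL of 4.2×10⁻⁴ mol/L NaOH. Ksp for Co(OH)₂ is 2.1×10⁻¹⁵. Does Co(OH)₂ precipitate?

Yes

After mixing, V = 300 mL + 39 mL = 339 mL.
[Co²⁺] = (1.8×10⁻⁵)(300)/339 = 1.6×10⁻⁵ mol/L
[OH⁻] = (4.2×10⁻⁴)(39)/339 = 4.8×10⁻⁵ mol/L
Q = [Co²⁺][OH⁻]^2 = 3.7×10⁻¹⁴
Because Q > Ksp (3.7×10⁻¹⁴ vs 2.1×10⁻¹⁵), a precipitate of Co(OH)₂ forms.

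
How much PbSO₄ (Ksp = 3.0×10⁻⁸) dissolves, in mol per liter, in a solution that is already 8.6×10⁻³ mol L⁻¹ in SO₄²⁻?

3.5×10⁻⁶ M

PbSO₄(s) ⇌ Pb²⁺(aq) + SO₄²⁻(aq)
Let s be the solubility of PbSO₄ here. The common ion gives [SO₄²⁻] ≈ 8.6×10⁻³ mol L⁻¹, and [Pb²⁺] = s.
Ksp = [Pb²⁺][SO₄²⁻] = s(8.6×10⁻³)
s = 3.0×10⁻⁸ / (8.6×10⁻³) = 3.5×10⁻⁶
s = 3.5×10⁻⁶ mol L⁻¹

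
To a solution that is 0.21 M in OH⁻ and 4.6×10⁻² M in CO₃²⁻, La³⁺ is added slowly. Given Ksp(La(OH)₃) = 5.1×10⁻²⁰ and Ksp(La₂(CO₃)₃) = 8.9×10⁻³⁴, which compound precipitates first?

La(OH)₃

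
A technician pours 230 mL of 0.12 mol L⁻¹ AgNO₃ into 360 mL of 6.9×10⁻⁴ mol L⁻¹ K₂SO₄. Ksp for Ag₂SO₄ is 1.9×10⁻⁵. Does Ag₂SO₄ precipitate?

No

After mixing, V = 230 mL + 360 mL = 590 mL.
[Ag⁺] = (0.12)(230)/590 = 4.7×10⁻² mol L⁻¹
[SO₄²⁻] = (6.9×10⁻⁴)(360)/590 = 4.2×10⁻⁴ mol L⁻¹
Q = [Ag⁺]^2[SO₄²⁻] = 9.2×10⁻⁷
Q = 9.2×10⁻⁷ < Ksp = 1.9×10⁻⁵, so the solution is unsaturated and no precipitate forms.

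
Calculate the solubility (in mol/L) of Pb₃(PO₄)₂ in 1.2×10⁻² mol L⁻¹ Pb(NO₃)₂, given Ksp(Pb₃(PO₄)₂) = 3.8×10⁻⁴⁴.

7.4×10⁻²⁰ M

Pb₃(PO₄)₂(s) ⇌ 3 Pb²⁺(aq) + 2 PO₄³⁻(aq)
Let s be the solubility of Pb₃(PO₄)₂ here. The common ion gives [Pb²⁺] ≈ 1.2×10⁻² mol L⁻¹, and [PO₄³⁻] = 2s.
Ksp = [Pb²⁺]^3[PO₄³⁻]^2 = (1.2×10⁻²)^3(2s)^2
(2s)^2 = 3.8×10⁻⁴⁴ / (1.2×10⁻²)^3 = 2.2×10⁻³⁸
s = 7.4×10⁻²⁰ mol L⁻¹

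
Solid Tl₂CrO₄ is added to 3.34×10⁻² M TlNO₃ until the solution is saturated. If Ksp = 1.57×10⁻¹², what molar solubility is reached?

1.41×10⁻⁹ M

Tl₂CrO₄(s) ⇌ 2 Tl⁺(aq) + CrO₄²⁻(aq)
The solution already contains Tl⁺ at 3.34×10⁻² M. Let s be the molar solubility of Tl₂CrO₄.
[Tl⁺] ≈ 3.34×10⁻² M (common ion dominates); [CrO₄²⁻] = s.
Ksp = [Tl⁺]^2[CrO₄²⁻] = (3.34×10⁻²)^2s
s = 1.57×10⁻¹² / (3.34×10⁻²)^2 = 1.41×10⁻⁹
s = 1.41×10⁻⁹ M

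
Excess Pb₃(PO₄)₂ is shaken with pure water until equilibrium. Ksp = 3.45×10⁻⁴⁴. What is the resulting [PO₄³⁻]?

Pb₃(PO₄)₂(s) ⇌ 3 Pb²⁺(aq) + 2 PO₄³⁻(aq)
Call the molar solubility s, so that [Pb²⁺] = 3s and [PO₄³⁻] = 2s.
Ksp = [Pb²⁺]^3[PO₄³⁻]^2 = (3s)^3 · (2s)^2 = 108s^5 = 3.45×10⁻⁴⁴
s = 7.96×10⁻¹⁰ M
[PO₄³⁻] = 2s = 1.59×10⁻⁹ M

1.59×10⁻⁹ M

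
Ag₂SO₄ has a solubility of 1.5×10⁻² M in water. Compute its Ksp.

Ksp = 1.4×10⁻⁵

Ag₂SO₄(s) ⇌ 2 Ag⁺(aq) + SO₄²⁻(aq)
For each mole of Ag₂SO₄ that dissolves per liter, [Ag⁺] = 2s and [SO₄²⁻] = s; let s denote this solubility.
Ksp = [Ag⁺]^2[SO₄²⁻] = (2s)^2 · s = 4s^3
Ksp = 4 × (1.5×10⁻²)^3 = 1.4×10⁻⁵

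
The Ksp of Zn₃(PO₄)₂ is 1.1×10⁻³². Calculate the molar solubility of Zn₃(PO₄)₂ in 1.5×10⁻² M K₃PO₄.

1.2×10⁻¹⁰ M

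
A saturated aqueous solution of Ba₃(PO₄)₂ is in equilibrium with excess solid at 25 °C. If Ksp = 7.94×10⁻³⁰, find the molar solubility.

5.93×10⁻⁷ M

Ba₃(PO₄)₂(s) ⇌ 3 Ba²⁺(aq) + 2 PO₄³⁻(aq)
Let s be the molar solubility. Then [Ba²⁺] = 3s and [PO₄³⁻] = 2s.
Ksp = [Ba²⁺]^3[PO₄³⁻]^2 = (3s)^3 · (2s)^2 = 108s^5
108s^5 = 7.94×10⁻³⁰  ⇒  s^5 = 7.35×10⁻³²
Taking the 5th root, s = 5.93×10⁻⁷ mol/L.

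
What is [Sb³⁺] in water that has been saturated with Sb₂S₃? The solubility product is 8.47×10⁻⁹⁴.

Sb₂S₃(s) ⇌ 2 Sb³⁺(aq) + 3 S²⁻(aq)
Let s be the molar solubility. Then [Sb³⁺] = 2s and [S²⁻] = 3s.
Ksp = [Sb³⁺]^2[S²⁻]^3 = (2s)^2 · (3s)^3 = 108s^5 = 8.47×10⁻⁹⁴
s = 9.53×10⁻²⁰ M
[Sb³⁺] = 2s = 1.91×10⁻¹⁹ M

1.91×10⁻¹⁹ M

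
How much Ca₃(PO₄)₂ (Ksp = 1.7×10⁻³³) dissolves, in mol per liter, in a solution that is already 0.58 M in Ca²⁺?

4.7×10⁻¹⁷ M

Ca₃(PO₄)₂(s) ⇌ 3 Ca²⁺(aq) + 2 PO₄³⁻(aq)
With Ca²⁺ already at 0.58 M and s small, take [Ca²⁺] ≈ 0.58 M and [PO₄³⁻] = 2s.
Ksp = [Ca²⁺]^3[PO₄³⁻]^2 = (0.58)^3(2s)^2
(2s)^2 = 1.7×10⁻³³ / (0.58)^3 = 8.7×10⁻³³
s = 4.7×10⁻¹⁷ M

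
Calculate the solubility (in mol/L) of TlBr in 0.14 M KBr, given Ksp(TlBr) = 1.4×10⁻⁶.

TlBr(s) ⇌ Tl⁺(aq) + Br⁻(aq)
Let s be the solubility of TlBr here. The common ion gives [Br⁻] ≈ 0.14 M, and [Tl⁺] = s.
Ksp = [Tl⁺][Br⁻] = s(0.14)
s = 1.4×10⁻⁶ / (0.14) = 1.0×10⁻⁵
s = 1.0×10⁻⁵ M

1.0×10⁻⁵ M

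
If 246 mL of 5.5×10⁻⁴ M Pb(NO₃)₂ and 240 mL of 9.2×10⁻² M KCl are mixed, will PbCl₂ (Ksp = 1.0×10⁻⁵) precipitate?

No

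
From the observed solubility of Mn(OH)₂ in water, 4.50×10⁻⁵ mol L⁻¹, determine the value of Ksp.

Mn(OH)₂(s) ⇌ Mn²⁺(aq) + 2 OH⁻(aq)
For each mole of Mn(OH)₂ that dissolves per liter, [Mn²⁺] = s and [OH⁻] = 2s; let s denote this solubility.
Ksp = [Mn²⁺][OH⁻]^2 = s · (2s)^2 = 4s^3
Ksp = 4 × (4.50×10⁻⁵)^3 = 3.65×10⁻¹³

Ksp = 3.65×10⁻¹³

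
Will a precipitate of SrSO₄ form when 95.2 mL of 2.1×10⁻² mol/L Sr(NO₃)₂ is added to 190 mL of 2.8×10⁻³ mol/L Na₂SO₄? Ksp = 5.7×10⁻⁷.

Yes

The combined volume is 285.2 mL.
[Sr²⁺] = (2.1×10⁻²)(95.2)/285.2 = 7.0×10⁻³ mol/L
[SO₄²⁻] = (2.8×10⁻³)(190)/285.2 = 1.9×10⁻³ mol/L
Q = [Sr²⁺][SO₄²⁻] = 1.3×10⁻⁵
Since Q (1.3×10⁻⁵) exceeds Ksp (5.7×10⁻⁷), SrSO₄ will precipitate.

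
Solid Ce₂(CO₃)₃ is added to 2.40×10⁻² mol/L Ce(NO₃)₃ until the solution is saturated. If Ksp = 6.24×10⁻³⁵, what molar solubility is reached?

Ce₂(CO₃)₃(s) ⇌ 2 Ce³⁺(aq) + 3 CO₃²⁻(aq)
Let s be the solubility of Ce₂(CO₃)₃ here. The common ion gives [Ce³⁺] ≈ 2.40×10⁻² mol/L, and [CO₃²⁻] = 3s.
Ksp = [Ce³⁺]^2[CO₃²⁻]^3 = (2.40×10⁻²)^2(3s)^3
(3s)^3 = 6.24×10⁻³⁵ / (2.40×10⁻²)^2 = 1.08×10⁻³¹
s = 1.59×10⁻¹¹ mol/L

1.59×10⁻¹¹ M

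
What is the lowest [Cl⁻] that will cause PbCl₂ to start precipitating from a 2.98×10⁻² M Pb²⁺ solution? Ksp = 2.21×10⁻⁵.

2.72×10⁻² M

Precipitation of each salt begins when its ion product equals Ksp.
PbCl₂(s) ⇌ Pb²⁺(aq) + 2 Cl⁻(aq)
Ksp = [Pb²⁺][Cl⁻]^2 = [Cl⁻]^2(2.98×10⁻²)
[Cl⁻]^2 = 2.21×10⁻⁵ / (2.98×10⁻²) = 7.42×10⁻⁴
[Cl⁻] = 2.72×10⁻² M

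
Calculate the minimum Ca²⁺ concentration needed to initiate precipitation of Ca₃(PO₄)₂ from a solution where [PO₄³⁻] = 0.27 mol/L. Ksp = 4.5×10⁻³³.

4.0×10⁻¹¹ M

Each salt precipitates once Q = Ksp for that salt.
Ca₃(PO₄)₂(s) ⇌ 3 Ca²⁺(aq) + 2 PO₄³⁻(aq)
Ksp = [Ca²⁺]^3[PO₄³⁻]^2 = [Ca²⁺]^3(0.27)^2
[Ca²⁺]^3 = 4.5×10⁻³³ / (0.27)^2 = 6.2×10⁻³²
[Ca²⁺] = 4.0×10⁻¹¹ mol/L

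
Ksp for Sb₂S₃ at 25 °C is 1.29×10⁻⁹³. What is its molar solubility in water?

1.04×10⁻¹⁹ M

Sb₂S₃(s) ⇌ 2 Sb³⁺(aq) + 3 S²⁻(aq)
With molar solubility s: [Sb³⁺] = 2s, [S²⁻] = 3s.
Ksp = [Sb³⁺]^2[S²⁻]^3 = (2s)^2 · (3s)^3 = 108s^5
108s^5 = 1.29×10⁻⁹³  ⇒  s^5 = 1.19×10⁻⁹⁵
Taking the 5th root, s = 1.04×10⁻¹⁹ M.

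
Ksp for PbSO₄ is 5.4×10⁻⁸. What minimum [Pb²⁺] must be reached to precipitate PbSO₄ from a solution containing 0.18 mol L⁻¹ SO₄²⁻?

3.0×10⁻⁷ M

Precipitation of each salt begins when its ion product equals Ksp.
PbSO₄(s) ⇌ Pb²⁺(aq) + SO₄²⁻(aq)
Ksp = [Pb²⁺][SO₄²⁻] = [Pb²⁺](0.18)
[Pb²⁺] = 5.4×10⁻⁸ / (0.18) = 3.0×10⁻⁷
[Pb²⁺] = 3.0×10⁻⁷ mol L⁻¹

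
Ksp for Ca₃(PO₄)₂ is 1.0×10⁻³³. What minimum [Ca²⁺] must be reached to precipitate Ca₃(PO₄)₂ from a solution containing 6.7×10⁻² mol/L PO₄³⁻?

6.1×10⁻¹¹ M

Precipitation of each salt begins when its ion product equals Ksp.
Ca₃(PO₄)₂(s) ⇌ 3 Ca²⁺(aq) + 2 PO₄³⁻(aq)
Ksp = [Ca²⁺]^3[PO₄³⁻]^2 = [Ca²⁺]^3(6.7×10⁻²)^2
[Ca²⁺]^3 = 1.0×10⁻³³ / (6.7×10⁻²)^2 = 2.2×10⁻³¹
[Ca²⁺] = 6.1×10⁻¹¹ mol/L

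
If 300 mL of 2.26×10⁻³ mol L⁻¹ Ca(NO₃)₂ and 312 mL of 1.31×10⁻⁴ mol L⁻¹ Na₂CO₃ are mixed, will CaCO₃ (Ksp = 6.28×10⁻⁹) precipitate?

Yes

The combined volume is 612 mL.
[Ca²⁺] = (2.26×10⁻³)(300)/612 = 1.11×10⁻³ mol L⁻¹
[CO₃²⁻] = (1.31×10⁻⁴)(312)/612 = 6.68×10⁻⁵ mol L⁻¹
Q = [Ca²⁺][CO₃²⁻] = 7.40×10⁻⁸
Q = 7.40×10⁻⁸ > Ksp = 6.28×10⁻⁹, so the solution is supersaturated and CaCO₃ precipitates.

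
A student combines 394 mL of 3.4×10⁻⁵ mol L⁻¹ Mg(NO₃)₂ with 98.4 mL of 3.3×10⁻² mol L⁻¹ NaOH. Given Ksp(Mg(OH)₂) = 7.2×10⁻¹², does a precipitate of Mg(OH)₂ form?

Yes

The combined volume is 492.4 mL.
[Mg²⁺] = (3.4×10⁻⁵)(394)/492.4 = 2.7×10⁻⁵ mol L⁻¹
[OH⁻] = (3.3×10⁻²)(98.4)/492.4 = 6.6×10⁻³ mol L⁻¹
Q = [Mg²⁺][OH⁻]^2 = 1.2×10⁻⁹
Because Q > Ksp (1.2×10⁻⁹ vs 7.2×10⁻¹²), a precipitate of Mg(OH)₂ forms.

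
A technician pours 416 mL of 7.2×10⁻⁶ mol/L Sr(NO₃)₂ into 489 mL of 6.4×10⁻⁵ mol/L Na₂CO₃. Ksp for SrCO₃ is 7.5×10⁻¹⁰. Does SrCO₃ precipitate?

No

Total volume after mixing = 416 + 489 = 905 mL.
[Sr²⁺] = (7.2×10⁻⁶)(416)/905 = 3.3×10⁻⁶ mol/L
[CO₃²⁻] = (6.4×10⁻⁵)(489)/905 = 3.5×10⁻⁵ mol/L
Q = [Sr²⁺][CO₃²⁻] = 1.1×10⁻¹⁰
Q = 1.1×10⁻¹⁰ < Ksp = 7.5×10⁻¹⁰, so the solution is unsaturated and no precipitate forms.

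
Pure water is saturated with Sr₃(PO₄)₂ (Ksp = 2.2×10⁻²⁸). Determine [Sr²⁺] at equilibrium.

Sr₃(PO₄)₂(s) ⇌ 3 Sr²⁺(aq) + 2 PO₄³⁻(aq)
With molar solubility s: [Sr²⁺] = 3s, [PO₄³⁻] = 2s.
Ksp = [Sr²⁺]^3[PO₄³⁻]^2 = (3s)^3 · (2s)^2 = 108s^5 = 2.2×10⁻²⁸
s = 1.2×10⁻⁶ mol/L
[Sr²⁺] = 3s = 3.5×10⁻⁶ mol/L

3.5×10⁻⁶ M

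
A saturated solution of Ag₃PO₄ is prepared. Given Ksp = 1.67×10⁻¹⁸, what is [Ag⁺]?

4.73×10⁻⁵ M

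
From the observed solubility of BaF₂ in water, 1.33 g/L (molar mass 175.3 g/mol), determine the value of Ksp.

Ksp = 1.75×10⁻⁶

s = (1.33 g L⁻¹)/(175.3 g mol⁻¹) = 7.5870×10⁻³ M
BaF₂(s) ⇌ Ba²⁺(aq) + 2 F⁻(aq)
For each mole of BaF₂ that dissolves per liter, [Ba²⁺] = s and [F⁻] = 2s; let s denote this solubility.
Ksp = [Ba²⁺][F⁻]^2 = s · (2s)^2 = 4s^3
Ksp = 4 × (7.5870×10⁻³)^3 = 1.75×10⁻⁶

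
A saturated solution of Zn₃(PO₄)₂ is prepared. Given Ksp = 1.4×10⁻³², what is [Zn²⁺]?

5.0×10⁻⁷ M

Zn₃(PO₄)₂(s) ⇌ 3 Zn²⁺(aq) + 2 PO₄³⁻(aq)
For each mole of Zn₃(PO₄)₂ that dissolves per liter, [Zn²⁺] = 3s and [PO₄³⁻] = 2s; let s denote this solubility.
Ksp = [Zn²⁺]^3[PO₄³⁻]^2 = (3s)^3 · (2s)^2 = 108s^5 = 1.4×10⁻³²
s = 1.7×10⁻⁷ mol/L
[Zn²⁺] = 3s = 5.0×10⁻⁷ mol/L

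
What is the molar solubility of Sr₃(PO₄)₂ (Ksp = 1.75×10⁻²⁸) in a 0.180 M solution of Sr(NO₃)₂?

8.66×10⁻¹⁴ M

Sr₃(PO₄)₂(s) ⇌ 3 Sr²⁺(aq) + 2 PO₄³⁻(aq)
Let s be the solubility of Sr₃(PO₄)₂ here. The common ion gives [Sr²⁺] ≈ 0.180 M, and [PO₄³⁻] = 2s.
Ksp = [Sr²⁺]^3[PO₄³⁻]^2 = (0.180)^3(2s)^2
(2s)^2 = 1.75×10⁻²⁸ / (0.180)^3 = 3.00×10⁻²⁶
s = 8.66×10⁻¹⁴ M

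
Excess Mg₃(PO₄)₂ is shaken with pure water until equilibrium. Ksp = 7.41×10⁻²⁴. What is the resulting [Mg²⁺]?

Mg₃(PO₄)₂(s) ⇌ 3 Mg²⁺(aq) + 2 PO₄³⁻(aq)
Let s be the molar solubility. Then [Mg²⁺] = 3s and [PO₄³⁻] = 2s.
Ksp = [Mg²⁺]^3[PO₄³⁻]^2 = (3s)^3 · (2s)^2 = 108s^5 = 7.41×10⁻²⁴
s = 9.27×10⁻⁶ M
[Mg²⁺] = 3s = 2.78×10⁻⁵ M

2.78×10⁻⁵ M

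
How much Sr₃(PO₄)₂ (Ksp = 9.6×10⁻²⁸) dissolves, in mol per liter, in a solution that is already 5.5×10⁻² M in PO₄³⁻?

2.3×10⁻⁹ M

Sr₃(PO₄)₂(s) ⇌ 3 Sr²⁺(aq) + 2 PO₄³⁻(aq)
PO₄³⁻ is already present at 5.5×10⁻² M. If s mol/L of Sr₃(PO₄)₂ dissolves, [Sr²⁺] = 3s while [PO₄³⁻] ≈ 5.5×10⁻² M.
Ksp = [Sr²⁺]^3[PO₄³⁻]^2 = (3s)^3(5.5×10⁻²)^2
(3s)^3 = 9.6×10⁻²⁸ / (5.5×10⁻²)^2 = 3.2×10⁻²⁵
s = 2.3×10⁻⁹ M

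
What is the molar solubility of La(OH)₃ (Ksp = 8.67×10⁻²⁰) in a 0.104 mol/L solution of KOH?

7.71×10⁻¹⁷ M

La(OH)₃(s) ⇌ La³⁺(aq) + 3 OH⁻(aq)
With OH⁻ already at 0.104 mol/L and s small, take [OH⁻] ≈ 0.104 mol/L and [La³⁺] = s.
Ksp = [La³⁺][OH⁻]^3 = s(0.104)^3
s = 8.67×10⁻²⁰ / (0.104)^3 = 7.71×10⁻¹⁷
s = 7.71×10⁻¹⁷ mol/L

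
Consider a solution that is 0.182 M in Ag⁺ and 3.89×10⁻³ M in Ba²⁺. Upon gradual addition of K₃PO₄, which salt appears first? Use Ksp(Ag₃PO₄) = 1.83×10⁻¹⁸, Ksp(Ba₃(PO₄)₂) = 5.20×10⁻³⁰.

A salt starts to precipitate once the ion product Q reaches its Ksp.
For Ag₃PO₄: [PO₄³⁻] = (Ksp/[Ag⁺]^3) = 3.04×10⁻¹⁶ M
For Ba₃(PO₄)₂: [PO₄³⁻] = (Ksp/[Ba²⁺]^3)^(1/2) = 9.40×10⁻¹² M
Ag₃PO₄ requires the lower [PO₄³⁻], so it precipitates first.

Ag₃PO₄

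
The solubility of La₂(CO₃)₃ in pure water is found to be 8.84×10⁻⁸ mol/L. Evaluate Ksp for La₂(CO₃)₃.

La₂(CO₃)₃(s) ⇌ 2 La³⁺(aq) + 3 CO₃²⁻(aq)
For each mole of La₂(CO₃)₃ that dissolves per liter, [La³⁺] = 2s and [CO₃²⁻] = 3s; let s denote this solubility.
Ksp = [La³⁺]^2[CO₃²⁻]^3 = (2s)^2 · (3s)^3 = 108s^5
Ksp = 108 × (8.84×10⁻⁸)^5 = 5.83×10⁻³⁴

Ksp = 5.83×10⁻³⁴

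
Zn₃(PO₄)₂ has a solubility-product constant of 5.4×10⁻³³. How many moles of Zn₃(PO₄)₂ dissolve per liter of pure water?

1.4×10⁻⁷ M

Zn₃(PO₄)₂(s) ⇌ 3 Zn²⁺(aq) + 2 PO₄³⁻(aq)
With molar solubility s: [Zn²⁺] = 3s, [PO₄³⁻] = 2s.
Ksp = [Zn²⁺]^3[PO₄³⁻]^2 = (3s)^3 · (2s)^2 = 108s^5
108s^5 = 5.4×10⁻³³  ⇒  s^5 = 5.0×10⁻³⁵
s = 1.4×10⁻⁷ M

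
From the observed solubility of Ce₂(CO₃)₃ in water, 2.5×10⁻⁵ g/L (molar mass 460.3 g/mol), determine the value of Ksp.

Ksp = 5.1×10⁻³⁵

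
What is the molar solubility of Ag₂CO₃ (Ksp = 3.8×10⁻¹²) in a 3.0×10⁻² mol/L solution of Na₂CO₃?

Ag₂CO₃(s) ⇌ 2 Ag⁺(aq) + CO₃²⁻(aq)
Let s be the solubility of Ag₂CO₃ here. The common ion gives [CO₃²⁻] ≈ 3.0×10⁻² mol/L, and [Ag⁺] = 2s.
Ksp = [Ag⁺]^2[CO₃²⁻] = (2s)^2(3.0×10⁻²)
(2s)^2 = 3.8×10⁻¹² / (3.0×10⁻²) = 1.3×10⁻¹⁰
s = 5.6×10⁻⁶ mol/L

5.6×10⁻⁶ M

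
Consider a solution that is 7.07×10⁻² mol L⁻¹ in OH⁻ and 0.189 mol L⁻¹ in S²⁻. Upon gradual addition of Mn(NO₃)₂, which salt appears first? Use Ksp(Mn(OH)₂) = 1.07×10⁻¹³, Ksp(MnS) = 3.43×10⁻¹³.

Precipitation begins when Q = Ksp.
For Mn(OH)₂: [Mn²⁺] = (Ksp/[OH⁻]^2) = 2.14×10⁻¹¹ mol L⁻¹
For MnS: [Mn²⁺] = (Ksp/[S²⁻]) = 1.81×10⁻¹² mol L⁻¹
The smaller threshold [Mn²⁺] is reached first, so MnS precipitates first.

MnS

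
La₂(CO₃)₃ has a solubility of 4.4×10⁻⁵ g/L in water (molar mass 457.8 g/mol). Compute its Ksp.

Molar solubility s = (4.4×10⁻⁵ g/L) / (457.8 g/mol) = 9.611×10⁻⁸ mol/L
La₂(CO₃)₃(s) ⇌ 2 La³⁺(aq) + 3 CO₃²⁻(aq)
Let s be the molar solubility. Then [La³⁺] = 2s and [CO₃²⁻] = 3s.
Ksp = [La³⁺]^2[CO₃²⁻]^3 = (2s)^2 · (3s)^3 = 108s^5
Ksp = 108 × (9.611×10⁻⁸)^5 = 8.9×10⁻³⁴

Ksp = 8.9×10⁻³⁴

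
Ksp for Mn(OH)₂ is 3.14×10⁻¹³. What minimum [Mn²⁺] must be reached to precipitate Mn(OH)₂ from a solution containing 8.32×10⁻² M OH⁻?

Each salt precipitates once Q = Ksp for that salt.
Mn(OH)₂(s) ⇌ Mn²⁺(aq) + 2 OH⁻(aq)
Ksp = [Mn²⁺][OH⁻]^2 = [Mn²⁺](8.32×10⁻²)^2
[Mn²⁺] = 3.14×10⁻¹³ / (8.32×10⁻²)^2 = 4.54×10⁻¹¹
[Mn²⁺] = 4.54×10⁻¹¹ M

4.54×10⁻¹¹ M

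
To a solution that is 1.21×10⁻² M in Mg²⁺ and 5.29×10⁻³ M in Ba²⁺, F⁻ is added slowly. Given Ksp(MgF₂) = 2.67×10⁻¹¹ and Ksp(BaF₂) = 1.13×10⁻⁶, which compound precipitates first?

MgF₂

The threshold for precipitation is Q = Ksp.
For MgF₂: [F⁻] = (Ksp/[Mg²⁺])^(1/2) = 4.70×10⁻⁵ M
For BaF₂: [F⁻] = (Ksp/[Ba²⁺])^(1/2) = 1.46×10⁻² M
The smaller threshold [F⁻] is reached first, so MgF₂ precipitates first.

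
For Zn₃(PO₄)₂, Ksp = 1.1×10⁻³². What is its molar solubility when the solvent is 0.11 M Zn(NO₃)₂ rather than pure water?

1.4×10⁻¹⁵ M

Zn₃(PO₄)₂(s) ⇌ 3 Zn²⁺(aq) + 2 PO₄³⁻(aq)
Let s be the solubility of Zn₃(PO₄)₂ here. The common ion gives [Zn²⁺] ≈ 0.11 M, and [PO₄³⁻] = 2s.
Ksp = [Zn²⁺]^3[PO₄³⁻]^2 = (0.11)^3(2s)^2
(2s)^2 = 1.1×10⁻³² / (0.11)^3 = 8.3×10⁻³⁰
s = 1.4×10⁻¹⁵ M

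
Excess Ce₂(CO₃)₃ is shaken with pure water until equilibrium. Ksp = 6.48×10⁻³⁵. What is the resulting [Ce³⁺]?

Ce₂(CO₃)₃(s) ⇌ 2 Ce³⁺(aq) + 3 CO₃²⁻(aq)
If s mol/L of Ce₂(CO₃)₃ dissolves, [Ce³⁺] = 2s and [CO₃²⁻] = 3s.
Ksp = [Ce³⁺]^2[CO₃²⁻]^3 = (2s)^2 · (3s)^3 = 108s^5 = 6.48×10⁻³⁵
s = 5.70×10⁻⁸ mol L⁻¹
[Ce³⁺] = 2s = 1.14×10⁻⁷ mol L⁻¹

1.14×10⁻⁷ M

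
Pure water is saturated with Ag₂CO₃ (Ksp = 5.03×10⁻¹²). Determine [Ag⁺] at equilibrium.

2.16×10⁻⁴ M

Ag₂CO₃(s) ⇌ 2 Ag⁺(aq) + CO₃²⁻(aq)
With molar solubility s: [Ag⁺] = 2s, [CO₃²⁻] = s.
Ksp = [Ag⁺]^2[CO₃²⁻] = (2s)^2 · s = 4s^3 = 5.03×10⁻¹²
s = 1.08×10⁻⁴ mol L⁻¹
[Ag⁺] = 2s = 2.16×10⁻⁴ mol L⁻¹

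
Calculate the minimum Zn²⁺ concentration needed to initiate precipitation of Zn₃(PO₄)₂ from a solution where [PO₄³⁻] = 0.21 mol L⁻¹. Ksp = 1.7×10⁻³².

A salt starts to precipitate once the ion product Q reaches its Ksp.
Zn₃(PO₄)₂(s) ⇌ 3 Zn²⁺(aq) + 2 PO₄³⁻(aq)
Ksp = [Zn²⁺]^3[PO₄³⁻]^2 = [Zn²⁺]^3(0.21)^2
[Zn²⁺]^3 = 1.7×10⁻³² / (0.21)^2 = 3.9×10⁻³¹
[Zn²⁺] = 7.3×10⁻¹¹ mol L⁻¹

7.3×10⁻¹¹ M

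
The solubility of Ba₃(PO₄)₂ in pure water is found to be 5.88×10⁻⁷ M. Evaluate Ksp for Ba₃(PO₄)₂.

Ba₃(PO₄)₂(s) ⇌ 3 Ba²⁺(aq) + 2 PO₄³⁻(aq)
Let s be the molar solubility. Then [Ba²⁺] = 3s and [PO₄³⁻] = 2s.
Ksp = [Ba²⁺]^3[PO₄³⁻]^2 = (3s)^3 · (2s)^2 = 108s^5
Ksp = 108 × (5.88×10⁻⁷)^5 = 7.59×10⁻³⁰

Ksp = 7.59×10⁻³⁰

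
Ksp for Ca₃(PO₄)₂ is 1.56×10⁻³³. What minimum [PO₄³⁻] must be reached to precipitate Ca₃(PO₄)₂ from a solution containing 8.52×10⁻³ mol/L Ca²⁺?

5.02×10⁻¹⁴ M

A salt starts to precipitate once the ion product Q reaches its Ksp.
Ca₃(PO₄)₂(s) ⇌ 3 Ca²⁺(aq) + 2 PO₄³⁻(aq)
Ksp = [Ca²⁺]^3[PO₄³⁻]^2 = [PO₄³⁻]^2(8.52×10⁻³)^3
[PO₄³⁻]^2 = 1.56×10⁻³³ / (8.52×10⁻³)^3 = 2.52×10⁻²⁷
[PO₄³⁻] = 5.02×10⁻¹⁴ mol/L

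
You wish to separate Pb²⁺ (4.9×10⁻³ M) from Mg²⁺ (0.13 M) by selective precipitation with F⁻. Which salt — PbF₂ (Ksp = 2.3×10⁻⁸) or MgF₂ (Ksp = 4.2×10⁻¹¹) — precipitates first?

Each salt precipitates once Q = Ksp for that salt.
For PbF₂: [F⁻] = (Ksp/[Pb²⁺])^(1/2) = 2.2×10⁻³ M
For MgF₂: [F⁻] = (Ksp/[Mg²⁺])^(1/2) = 1.8×10⁻⁵ M
MgF₂ requires the lower [F⁻], so it precipitates first.

MgF₂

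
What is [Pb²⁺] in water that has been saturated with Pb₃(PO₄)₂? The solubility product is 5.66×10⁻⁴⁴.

Pb₃(PO₄)₂(s) ⇌ 3 Pb²⁺(aq) + 2 PO₄³⁻(aq)
If s mol/L of Pb₃(PO₄)₂ dissolves, [Pb²⁺] = 3s and [PO₄³⁻] = 2s.
Ksp = [Pb²⁺]^3[PO₄³⁻]^2 = (3s)^3 · (2s)^2 = 108s^5 = 5.66×10⁻⁴⁴
s = 8.79×10⁻¹⁰ M
[Pb²⁺] = 3s = 2.64×10⁻⁹ M

2.64×10⁻⁹ M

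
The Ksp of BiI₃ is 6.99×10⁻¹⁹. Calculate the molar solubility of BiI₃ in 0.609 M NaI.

3.09×10⁻¹⁸ M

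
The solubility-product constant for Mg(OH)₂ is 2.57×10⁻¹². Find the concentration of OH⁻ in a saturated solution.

1.73×10⁻⁴ M

Mg(OH)₂(s) ⇌ Mg²⁺(aq) + 2 OH⁻(aq)
Let s be the molar solubility. Then [Mg²⁺] = s and [OH⁻] = 2s.
Ksp = [Mg²⁺][OH⁻]^2 = s · (2s)^2 = 4s^3 = 2.57×10⁻¹²
s = 8.63×10⁻⁵ mol L⁻¹
[OH⁻] = 2s = 1.73×10⁻⁴ mol L⁻¹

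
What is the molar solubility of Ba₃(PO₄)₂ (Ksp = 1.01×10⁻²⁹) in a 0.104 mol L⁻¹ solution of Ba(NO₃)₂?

4.74×10⁻¹⁴ M

Ba₃(PO₄)₂(s) ⇌ 3 Ba²⁺(aq) + 2 PO₄³⁻(aq)
The solution already contains Ba²⁺ at 0.104 mol L⁻¹. Let s be the molar solubility of Ba₃(PO₄)₂.
[Ba²⁺] ≈ 0.104 mol L⁻¹ (common ion dominates); [PO₄³⁻] = 2s.
Ksp = [Ba²⁺]^3[PO₄³⁻]^2 = (0.104)^3(2s)^2
(2s)^2 = 1.01×10⁻²⁹ / (0.104)^3 = 8.98×10⁻²⁷
s = 4.74×10⁻¹⁴ mol L⁻¹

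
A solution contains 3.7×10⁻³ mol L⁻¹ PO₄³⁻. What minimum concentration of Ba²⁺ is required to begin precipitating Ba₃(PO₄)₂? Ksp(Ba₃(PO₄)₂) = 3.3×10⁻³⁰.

6.2×10⁻⁹ M

Each salt precipitates once Q = Ksp for that salt.
Ba₃(PO₄)₂(s) ⇌ 3 Ba²⁺(aq) + 2 PO₄³⁻(aq)
Ksp = [Ba²⁺]^3[PO₄³⁻]^2 = [Ba²⁺]^3(3.7×10⁻³)^2
[Ba²⁺]^3 = 3.3×10⁻³⁰ / (3.7×10⁻³)^2 = 2.4×10⁻²⁵
[Ba²⁺] = 6.2×10⁻⁹ mol L⁻¹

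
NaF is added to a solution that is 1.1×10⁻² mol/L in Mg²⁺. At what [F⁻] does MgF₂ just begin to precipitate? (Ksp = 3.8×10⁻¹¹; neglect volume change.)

Each salt precipitates once Q = Ksp for that salt.
MgF₂(s) ⇌ Mg²⁺(aq) + 2 F⁻(aq)
Ksp = [Mg²⁺][F⁻]^2 = [F⁻]^2(1.1×10⁻²)
[F⁻]^2 = 3.8×10⁻¹¹ / (1.1×10⁻²) = 3.5×10⁻⁹
[F⁻] = 5.9×10⁻⁵ mol/L

5.9×10⁻⁵ M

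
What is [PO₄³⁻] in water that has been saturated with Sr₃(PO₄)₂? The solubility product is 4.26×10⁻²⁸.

2.63×10⁻⁶ M

Sr₃(PO₄)₂(s) ⇌ 3 Sr²⁺(aq) + 2 PO₄³⁻(aq)
For each mole of Sr₃(PO₄)₂ that dissolves per liter, [Sr²⁺] = 3s and [PO₄³⁻] = 2s; let s denote this solubility.
Ksp = [Sr²⁺]^3[PO₄³⁻]^2 = (3s)^3 · (2s)^2 = 108s^5 = 4.26×10⁻²⁸
s = 1.32×10⁻⁶ M
[PO₄³⁻] = 2s = 2.63×10⁻⁶ M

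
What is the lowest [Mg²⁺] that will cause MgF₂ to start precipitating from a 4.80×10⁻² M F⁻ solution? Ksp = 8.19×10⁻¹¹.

Precipitation of each salt begins when its ion product equals Ksp.
MgF₂(s) ⇌ Mg²⁺(aq) + 2 F⁻(aq)
Ksp = [Mg²⁺][F⁻]^2 = [Mg²⁺](4.80×10⁻²)^2
[Mg²⁺] = 8.19×10⁻¹¹ / (4.80×10⁻²)^2 = 3.55×10⁻⁸
[Mg²⁺] = 3.55×10⁻⁸ M

3.55×10⁻⁸ M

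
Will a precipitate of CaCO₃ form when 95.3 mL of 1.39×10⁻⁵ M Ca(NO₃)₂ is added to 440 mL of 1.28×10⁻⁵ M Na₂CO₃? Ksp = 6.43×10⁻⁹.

Total volume after mixing = 95.3 + 440 = 535.3 mL.
[Ca²⁺] = (1.39×10⁻⁵)(95.3)/535.3 = 2.47×10⁻⁶ M
[CO₃²⁻] = (1.28×10⁻⁵)(440)/535.3 = 1.05×10⁻⁵ M
Q = [Ca²⁺][CO₃²⁻] = 2.60×10⁻¹¹
Q = 2.60×10⁻¹¹ < Ksp = 6.43×10⁻⁹, so the solution is unsaturated and no precipitate forms.

No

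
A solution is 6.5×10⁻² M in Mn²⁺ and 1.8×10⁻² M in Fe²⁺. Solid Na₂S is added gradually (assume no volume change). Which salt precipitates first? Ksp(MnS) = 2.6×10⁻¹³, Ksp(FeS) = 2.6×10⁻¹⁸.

Each salt precipitates once Q = Ksp for that salt.
For MnS: [S²⁻] = (Ksp/[Mn²⁺]) = 4.0×10⁻¹² M
For FeS: [S²⁻] = (Ksp/[Fe²⁺]) = 1.4×10⁻¹⁶ M
FeS requires the lower [S²⁻], so it precipitates first.

FeS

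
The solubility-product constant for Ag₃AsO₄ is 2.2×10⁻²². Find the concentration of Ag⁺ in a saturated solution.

5.1×10⁻⁶ M

Ag₃AsO₄(s) ⇌ 3 Ag⁺(aq) + AsO₄³⁻(aq)
If s mol/L of Ag₃AsO₄ dissolves, [Ag⁺] = 3s and [AsO₄³⁻] = s.
Ksp = [Ag⁺]^3[AsO₄³⁻] = (3s)^3 · s = 27s^4 = 2.2×10⁻²²
s = 1.7×10⁻⁶ mol L⁻¹
[Ag⁺] = 3s = 5.1×10⁻⁶ mol L⁻¹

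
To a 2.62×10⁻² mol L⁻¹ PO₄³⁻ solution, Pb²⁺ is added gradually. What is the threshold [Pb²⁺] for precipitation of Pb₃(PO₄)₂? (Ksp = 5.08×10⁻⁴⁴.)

4.20×10⁻¹⁴ M

Precipitation of each salt begins when its ion product equals Ksp.
Pb₃(PO₄)₂(s) ⇌ 3 Pb²⁺(aq) + 2 PO₄³⁻(aq)
Ksp = [Pb²⁺]^3[PO₄³⁻]^2 = [Pb²⁺]^3(2.62×10⁻²)^2
[Pb²⁺]^3 = 5.08×10⁻⁴⁴ / (2.62×10⁻²)^2 = 7.40×10⁻⁴¹
[Pb²⁺] = 4.20×10⁻¹⁴ mol L⁻¹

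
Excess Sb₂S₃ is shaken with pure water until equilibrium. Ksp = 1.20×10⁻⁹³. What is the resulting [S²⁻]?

Sb₂S₃(s) ⇌ 2 Sb³⁺(aq) + 3 S²⁻(aq)
For each mole of Sb₂S₃ that dissolves per liter, [Sb³⁺] = 2s and [S²⁻] = 3s; let s denote this solubility.
Ksp = [Sb³⁺]^2[S²⁻]^3 = (2s)^2 · (3s)^3 = 108s^5 = 1.20×10⁻⁹³
s = 1.02×10⁻¹⁹ mol/L
[S²⁻] = 3s = 3.06×10⁻¹⁹ mol/L

3.06×10⁻¹⁹ M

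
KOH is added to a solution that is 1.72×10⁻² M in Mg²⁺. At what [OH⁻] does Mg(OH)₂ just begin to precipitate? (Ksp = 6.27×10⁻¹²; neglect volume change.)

1.91×10⁻⁵ M

The threshold for precipitation is Q = Ksp.
Mg(OH)₂(s) ⇌ Mg²⁺(aq) + 2 OH⁻(aq)
Ksp = [Mg²⁺][OH⁻]^2 = [OH⁻]^2(1.72×10⁻²)
[OH⁻]^2 = 6.27×10⁻¹² / (1.72×10⁻²) = 3.65×10⁻¹⁰
[OH⁻] = 1.91×10⁻⁵ M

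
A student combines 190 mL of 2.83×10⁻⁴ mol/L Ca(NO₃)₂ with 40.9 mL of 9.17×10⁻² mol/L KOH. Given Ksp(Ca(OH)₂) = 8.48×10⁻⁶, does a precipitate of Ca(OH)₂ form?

Total volume after mixing = 190 + 40.9 = 230.9 mL.
[Ca²⁺] = (2.83×10⁻⁴)(190)/230.9 = 2.33×10⁻⁴ mol/L
[OH⁻] = (9.17×10⁻²)(40.9)/230.9 = 1.62×10⁻² mol/L
Q = [Ca²⁺][OH⁻]^2 = 6.14×10⁻⁸
Q < Ksp (6.14×10⁻⁸ vs 8.48×10⁻⁶); the solution remains unsaturated and no precipitate forms.

No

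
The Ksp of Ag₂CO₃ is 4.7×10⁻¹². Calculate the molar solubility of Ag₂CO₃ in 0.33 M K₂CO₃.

1.9×10⁻⁶ M

Ag₂CO₃(s) ⇌ 2 Ag⁺(aq) + CO₃²⁻(aq)
With CO₃²⁻ already at 0.33 M and s small, take [CO₃²⁻] ≈ 0.33 M and [Ag⁺] = 2s.
Ksp = [Ag⁺]^2[CO₃²⁻] = (2s)^2(0.33)
(2s)^2 = 4.7×10⁻¹² / (0.33) = 1.4×10⁻¹¹
s = 1.9×10⁻⁶ M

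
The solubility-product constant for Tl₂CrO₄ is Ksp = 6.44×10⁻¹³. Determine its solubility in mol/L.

5.44×10⁻⁵ M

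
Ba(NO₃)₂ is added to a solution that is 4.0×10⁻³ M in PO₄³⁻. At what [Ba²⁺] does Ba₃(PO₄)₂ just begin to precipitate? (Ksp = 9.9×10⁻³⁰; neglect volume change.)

The threshold for precipitation is Q = Ksp.
Ba₃(PO₄)₂(s) ⇌ 3 Ba²⁺(aq) + 2 PO₄³⁻(aq)
Ksp = [Ba²⁺]^3[PO₄³⁻]^2 = [Ba²⁺]^3(4.0×10⁻³)^2
[Ba²⁺]^3 = 9.9×10⁻³⁰ / (4.0×10⁻³)^2 = 6.2×10⁻²⁵
[Ba²⁺] = 8.5×10⁻⁹ M

8.5×10⁻⁹ M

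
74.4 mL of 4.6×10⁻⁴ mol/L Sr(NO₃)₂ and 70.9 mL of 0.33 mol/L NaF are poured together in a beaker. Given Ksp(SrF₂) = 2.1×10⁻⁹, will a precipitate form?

Yes

Total volume after mixing = 74.4 + 70.9 = 145.3 mL.
[Sr²⁺] = (4.6×10⁻⁴)(74.4)/145.3 = 2.4×10⁻⁴ mol/L
[F⁻] = (0.33)(70.9)/145.3 = 0.16 mol/L
Q = [Sr²⁺][F⁻]^2 = 6.1×10⁻⁶
Because Q > Ksp (6.1×10⁻⁶ vs 2.1×10⁻⁹), a precipitate of SrF₂ forms.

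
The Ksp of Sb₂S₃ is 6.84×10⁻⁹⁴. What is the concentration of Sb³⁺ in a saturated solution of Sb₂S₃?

1.83×10⁻¹⁹ M

Sb₂S₃(s) ⇌ 2 Sb³⁺(aq) + 3 S²⁻(aq)
For each mole of Sb₂S₃ that dissolves per liter, [Sb³⁺] = 2s and [S²⁻] = 3s; let s denote this solubility.
Ksp = [Sb³⁺]^2[S²⁻]^3 = (2s)^2 · (3s)^3 = 108s^5 = 6.84×10⁻⁹⁴
s = 9.13×10⁻²⁰ mol/L
[Sb³⁺] = 2s = 1.83×10⁻¹⁹ mol/L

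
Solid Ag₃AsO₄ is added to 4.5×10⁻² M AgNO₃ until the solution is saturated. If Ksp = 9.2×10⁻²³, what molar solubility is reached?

Ag₃AsO₄(s) ⇌ 3 Ag⁺(aq) + AsO₄³⁻(aq)
Ag⁺ is already present at 4.5×10⁻² M. If s mol/L of Ag₃AsO₄ dissolves, [AsO₄³⁻] = s while [Ag⁺] ≈ 4.5×10⁻² M.
Ksp = [Ag⁺]^3[AsO₄³⁻] = (4.5×10⁻²)^3s
s = 9.2×10⁻²³ / (4.5×10⁻²)^3 = 1.0×10⁻¹⁸
s = 1.0×10⁻¹⁸ M

1.0×10⁻¹⁸ M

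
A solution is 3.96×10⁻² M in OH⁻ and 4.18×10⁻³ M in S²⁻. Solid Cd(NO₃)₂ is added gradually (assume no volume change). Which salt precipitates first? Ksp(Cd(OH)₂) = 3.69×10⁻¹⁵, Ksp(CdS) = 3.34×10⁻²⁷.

Precipitation begins when Q = Ksp.
For Cd(OH)₂: [Cd²⁺] = (Ksp/[OH⁻]^2) = 2.35×10⁻¹² M
For CdS: [Cd²⁺] = (Ksp/[S²⁻]) = 7.99×10⁻²⁵ M
Since CdS needs less Cd²⁺ to reach saturation, it precipitates first.

CdS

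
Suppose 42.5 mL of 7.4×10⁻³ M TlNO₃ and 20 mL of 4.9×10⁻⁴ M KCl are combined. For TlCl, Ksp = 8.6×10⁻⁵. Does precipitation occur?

No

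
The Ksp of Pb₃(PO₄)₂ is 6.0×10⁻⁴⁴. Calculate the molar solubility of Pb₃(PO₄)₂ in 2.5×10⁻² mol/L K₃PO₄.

1.5×10⁻¹⁴ M

Pb₃(PO₄)₂(s) ⇌ 3 Pb²⁺(aq) + 2 PO₄³⁻(aq)
Let s be the solubility of Pb₃(PO₄)₂ here. The common ion gives [PO₄³⁻] ≈ 2.5×10⁻² mol/L, and [Pb²⁺] = 3s.
Ksp = [Pb²⁺]^3[PO₄³⁻]^2 = (3s)^3(2.5×10⁻²)^2
(3s)^3 = 6.0×10⁻⁴⁴ / (2.5×10⁻²)^2 = 9.6×10⁻⁴¹
s = 1.5×10⁻¹⁴ mol/L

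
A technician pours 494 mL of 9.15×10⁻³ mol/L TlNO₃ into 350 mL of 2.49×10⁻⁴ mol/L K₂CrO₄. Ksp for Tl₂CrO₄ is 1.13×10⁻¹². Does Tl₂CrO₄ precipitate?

Yes

Total volume after mixing = 494 + 350 = 844 mL.
[Tl⁺] = (9.15×10⁻³)(494)/844 = 5.36×10⁻³ mol/L
[CrO₄²⁻] = (2.49×10⁻⁴)(350)/844 = 1.03×10⁻⁴ mol/L
Q = [Tl⁺]^2[CrO₄²⁻] = 2.96×10⁻⁹
Q = 2.96×10⁻⁹ > Ksp = 1.13×10⁻¹², so the solution is supersaturated and Tl₂CrO₄ precipitates.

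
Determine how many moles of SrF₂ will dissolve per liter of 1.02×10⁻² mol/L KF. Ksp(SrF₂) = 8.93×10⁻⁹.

SrF₂(s) ⇌ Sr²⁺(aq) + 2 F⁻(aq)
Let s be the solubility of SrF₂ here. The common ion gives [F⁻] ≈ 1.02×10⁻² mol/L, and [Sr²⁺] = s.
Ksp = [Sr²⁺][F⁻]^2 = s(1.02×10⁻²)^2
s = 8.93×10⁻⁹ / (1.02×10⁻²)^2 = 8.58×10⁻⁵
s = 8.58×10⁻⁵ mol/L

8.58×10⁻⁵ M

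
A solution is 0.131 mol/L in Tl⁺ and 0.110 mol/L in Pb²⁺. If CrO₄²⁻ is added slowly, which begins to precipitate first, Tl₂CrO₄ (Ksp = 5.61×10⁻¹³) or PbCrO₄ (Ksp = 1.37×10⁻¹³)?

PbCrO₄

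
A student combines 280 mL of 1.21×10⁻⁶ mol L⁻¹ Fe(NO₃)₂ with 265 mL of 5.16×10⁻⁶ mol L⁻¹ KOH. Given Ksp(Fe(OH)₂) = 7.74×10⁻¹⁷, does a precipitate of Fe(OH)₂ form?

After mixing, V = 280 mL + 265 mL = 545 mL.
[Fe²⁺] = (1.21×10⁻⁶)(280)/545 = 6.22×10⁻⁷ mol L⁻¹
[OH⁻] = (5.16×10⁻⁶)(265)/545 = 2.51×10⁻⁶ mol L⁻¹
Q = [Fe²⁺][OH⁻]^2 = 3.91×10⁻¹⁸
Since Q (3.91×10⁻¹⁸) is less than Ksp (7.74×10⁻¹⁷), no Fe(OH)₂ precipitates.

No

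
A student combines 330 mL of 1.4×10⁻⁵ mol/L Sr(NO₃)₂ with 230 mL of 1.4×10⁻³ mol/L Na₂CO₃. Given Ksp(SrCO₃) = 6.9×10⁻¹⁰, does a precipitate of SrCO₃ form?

Total volume after mixing = 330 + 230 = 560 mL.
[Sr²⁺] = (1.4×10⁻⁵)(330)/560 = 8.3×10⁻⁶ mol/L
[CO₃²⁻] = (1.4×10⁻³)(230)/560 = 5.8×10⁻⁴ mol/L
Q = [Sr²⁺][CO₃²⁻] = 4.7×10⁻⁹
Since Q (4.7×10⁻⁹) exceeds Ksp (6.9×10⁻¹⁰), SrCO₃ will precipitate.

Yes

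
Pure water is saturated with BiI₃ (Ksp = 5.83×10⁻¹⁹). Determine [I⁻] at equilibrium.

BiI₃(s) ⇌ Bi³⁺(aq) + 3 I⁻(aq)
Call the molar solubility s, so that [Bi³⁺] = s and [I⁻] = 3s.
Ksp = [Bi³⁺][I⁻]^3 = s · (3s)^3 = 27s^4 = 5.83×10⁻¹⁹
s = 1.21×10⁻⁵ mol L⁻¹
[I⁻] = 3s = 3.64×10⁻⁵ mol L⁻¹

3.64×10⁻⁵ M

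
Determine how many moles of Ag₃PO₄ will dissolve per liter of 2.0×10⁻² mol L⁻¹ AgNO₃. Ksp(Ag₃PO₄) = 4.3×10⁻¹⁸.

Ag₃PO₄(s) ⇌ 3 Ag⁺(aq) + PO₄³⁻(aq)
The solution already contains Ag⁺ at 2.0×10⁻² mol L⁻¹. Let s be the molar solubility of Ag₃PO₄.
[Ag⁺] ≈ 2.0×10⁻² mol L⁻¹ (common ion dominates); [PO₄³⁻] = s.
Ksp = [Ag⁺]^3[PO₄³⁻] = (2.0×10⁻²)^3s
s = 4.3×10⁻¹⁸ / (2.0×10⁻²)^3 = 5.4×10⁻¹³
s = 5.4×10⁻¹³ mol L⁻¹

5.4×10⁻¹³ M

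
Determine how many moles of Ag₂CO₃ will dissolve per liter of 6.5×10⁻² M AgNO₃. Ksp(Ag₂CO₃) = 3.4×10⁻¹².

8.0×10⁻¹⁰ M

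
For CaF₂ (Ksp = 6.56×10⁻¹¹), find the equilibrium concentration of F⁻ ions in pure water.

CaF₂(s) ⇌ Ca²⁺(aq) + 2 F⁻(aq)
With molar solubility s: [Ca²⁺] = s, [F⁻] = 2s.
Ksp = [Ca²⁺][F⁻]^2 = s · (2s)^2 = 4s^3 = 6.56×10⁻¹¹
s = 2.54×10⁻⁴ M
[F⁻] = 2s = 5.08×10⁻⁴ M

5.08×10⁻⁴ M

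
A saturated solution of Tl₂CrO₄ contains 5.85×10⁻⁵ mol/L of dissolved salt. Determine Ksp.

Ksp = 8.01×10⁻¹³

Tl₂CrO₄(s) ⇌ 2 Tl⁺(aq) + CrO₄²⁻(aq)
With molar solubility s: [Tl⁺] = 2s, [CrO₄²⁻] = s.
Ksp = [Tl⁺]^2[CrO₄²⁻] = (2s)^2 · s = 4s^3
Ksp = 4 × (5.85×10⁻⁵)^3 = 8.01×10⁻¹³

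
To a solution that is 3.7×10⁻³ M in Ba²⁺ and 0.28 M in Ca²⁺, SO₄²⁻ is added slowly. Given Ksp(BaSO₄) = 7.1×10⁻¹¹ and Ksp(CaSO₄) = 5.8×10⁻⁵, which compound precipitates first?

A salt starts to precipitate once the ion product Q reaches its Ksp.
For BaSO₄: [SO₄²⁻] = (Ksp/[Ba²⁺]) = 1.9×10⁻⁸ M
For CaSO₄: [SO₄²⁻] = (Ksp/[Ca²⁺]) = 2.1×10⁻⁴ M
BaSO₄ requires the lower [SO₄²⁻], so it precipitates first.

BaSO₄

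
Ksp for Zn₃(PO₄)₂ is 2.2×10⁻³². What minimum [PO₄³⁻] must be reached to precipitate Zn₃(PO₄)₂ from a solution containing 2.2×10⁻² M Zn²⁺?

4.5×10⁻¹⁴ M

Precipitation of each salt begins when its ion product equals Ksp.
Zn₃(PO₄)₂(s) ⇌ 3 Zn²⁺(aq) + 2 PO₄³⁻(aq)
Ksp = [Zn²⁺]^3[PO₄³⁻]^2 = [PO₄³⁻]^2(2.2×10⁻²)^3
[PO₄³⁻]^2 = 2.2×10⁻³² / (2.2×10⁻²)^3 = 2.1×10⁻²⁷
[PO₄³⁻] = 4.5×10⁻¹⁴ M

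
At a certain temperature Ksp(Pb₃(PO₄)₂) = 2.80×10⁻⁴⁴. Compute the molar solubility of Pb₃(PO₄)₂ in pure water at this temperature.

7.63×10⁻¹⁰ M

Pb₃(PO₄)₂(s) ⇌ 3 Pb²⁺(aq) + 2 PO₄³⁻(aq)
Let s be the molar solubility. Then [Pb²⁺] = 3s and [PO₄³⁻] = 2s.
Ksp = [Pb²⁺]^3[PO₄³⁻]^2 = (3s)^3 · (2s)^2 = 108s^5
108s^5 = 2.80×10⁻⁴⁴  ⇒  s^5 = 2.59×10⁻⁴⁶
s = 7.63×10⁻¹⁰ M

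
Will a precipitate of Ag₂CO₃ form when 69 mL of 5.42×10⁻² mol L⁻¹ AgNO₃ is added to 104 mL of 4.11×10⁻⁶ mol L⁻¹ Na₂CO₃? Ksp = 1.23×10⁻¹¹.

Yes

The combined volume is 173 mL.
[Ag⁺] = (5.42×10⁻²)(69)/173 = 2.16×10⁻² mol L⁻¹
[CO₃²⁻] = (4.11×10⁻⁶)(104)/173 = 2.47×10⁻⁶ mol L⁻¹
Q = [Ag⁺]^2[CO₃²⁻] = 1.15×10⁻⁹
Because Q > Ksp (1.15×10⁻⁹ vs 1.23×10⁻¹¹), a precipitate of Ag₂CO₃ forms.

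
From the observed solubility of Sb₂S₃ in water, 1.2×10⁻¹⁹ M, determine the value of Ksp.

Ksp = 2.7×10⁻⁹³

Sb₂S₃(s) ⇌ 2 Sb³⁺(aq) + 3 S²⁻(aq)
With molar solubility s: [Sb³⁺] = 2s, [S²⁻] = 3s.
Ksp = [Sb³⁺]^2[S²⁻]^3 = (2s)^2 · (3s)^3 = 108s^5
Ksp = 108 × (1.2×10⁻¹⁹)^5 = 2.7×10⁻⁹³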